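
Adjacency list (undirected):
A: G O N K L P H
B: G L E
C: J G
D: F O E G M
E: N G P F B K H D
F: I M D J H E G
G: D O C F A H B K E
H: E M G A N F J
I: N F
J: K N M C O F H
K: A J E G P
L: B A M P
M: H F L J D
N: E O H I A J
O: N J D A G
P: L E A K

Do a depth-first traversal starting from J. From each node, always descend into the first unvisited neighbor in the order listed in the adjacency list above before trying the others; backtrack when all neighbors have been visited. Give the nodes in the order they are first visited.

J, K, A, G, D, F, I, N, E, P, L, B, M, H, O, C

Visit J
J → K
K → A
A → G
G → D
D → F
F → I
I → N
N → E
E → P
P → L
L → B
L → M
M → H
N → O
G → C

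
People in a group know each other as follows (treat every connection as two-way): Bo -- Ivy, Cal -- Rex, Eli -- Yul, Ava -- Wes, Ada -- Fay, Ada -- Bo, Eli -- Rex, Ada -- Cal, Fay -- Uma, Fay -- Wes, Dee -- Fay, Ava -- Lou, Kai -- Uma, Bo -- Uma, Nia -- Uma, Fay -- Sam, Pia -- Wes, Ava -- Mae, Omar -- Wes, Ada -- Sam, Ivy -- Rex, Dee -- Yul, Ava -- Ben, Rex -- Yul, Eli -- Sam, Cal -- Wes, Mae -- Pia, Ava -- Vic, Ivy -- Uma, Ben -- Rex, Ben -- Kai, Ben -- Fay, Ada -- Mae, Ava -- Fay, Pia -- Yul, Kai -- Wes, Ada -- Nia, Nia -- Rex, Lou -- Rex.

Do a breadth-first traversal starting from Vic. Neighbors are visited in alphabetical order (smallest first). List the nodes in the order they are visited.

Vic → Ava → Ben → Fay → Lou → Mae → Wes → Kai → Rex → Ada → Dee → Sam → Uma → Pia → Cal → Omar → Eli → Ivy → Nia → Yul → Bo

Visit Vic; enqueue Ava → queue [Ava]
Visit Ava; enqueue Ben, Fay, Lou, Mae, Wes → queue [Ben, Fay, Lou, Mae, Wes]
Visit Ben; enqueue Kai, Rex → queue [Fay, Lou, Mae, Wes, Kai, Rex]
Visit Fay; enqueue Ada, Dee, Sam, Uma → queue [Lou, Mae, Wes, Kai, Rex, Ada, Dee, Sam, Uma]
Visit Lou → queue [Mae, Wes, Kai, Rex, Ada, Dee, Sam, Uma]
Visit Mae; enqueue Pia → queue [Wes, Kai, Rex, Ada, Dee, Sam, Uma, Pia]
Visit Wes; enqueue Cal, Omar → queue [Kai, Rex, Ada, Dee, Sam, Uma, Pia, Cal, Omar]
Visit Kai → queue [Rex, Ada, Dee, Sam, Uma, Pia, Cal, Omar]
Visit Rex; enqueue Eli, Ivy, Nia, Yul → queue [Ada, Dee, Sam, Uma, Pia, Cal, Omar, Eli, Ivy, Nia, Yul]
Visit Ada; enqueue Bo → queue [Dee, Sam, Uma, Pia, Cal, Omar, Eli, Ivy, Nia, Yul, Bo]
Visit Dee → queue [Sam, Uma, Pia, Cal, Omar, Eli, Ivy, Nia, Yul, Bo]
Visit Sam → queue [Uma, Pia, Cal, Omar, Eli, Ivy, Nia, Yul, Bo]
Visit Uma → queue [Pia, Cal, Omar, Eli, Ivy, Nia, Yul, Bo]
Visit Pia → queue [Cal, Omar, Eli, Ivy, Nia, Yul, Bo]
Visit Cal → queue [Omar, Eli, Ivy, Nia, Yul, Bo]
Visit Omar → queue [Eli, Ivy, Nia, Yul, Bo]
Visit Eli → queue [Ivy, Nia, Yul, Bo]
Visit Ivy → queue [Nia, Yul, Bo]
Visit Nia → queue [Yul, Bo]
Visit Yul → queue [Bo]
Visit Bo → queue []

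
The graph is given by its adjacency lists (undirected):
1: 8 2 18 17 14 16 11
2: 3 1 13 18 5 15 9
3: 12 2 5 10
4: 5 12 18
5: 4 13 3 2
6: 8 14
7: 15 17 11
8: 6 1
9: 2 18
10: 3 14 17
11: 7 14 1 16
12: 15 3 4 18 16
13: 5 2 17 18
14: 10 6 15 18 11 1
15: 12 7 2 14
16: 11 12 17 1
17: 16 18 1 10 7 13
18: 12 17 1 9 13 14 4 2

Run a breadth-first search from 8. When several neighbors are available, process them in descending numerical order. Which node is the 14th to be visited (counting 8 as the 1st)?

9

Visit 8; enqueue 6, 1 → queue [6, 1]
Visit 6; enqueue 14 → queue [1, 14]
Visit 1; enqueue 18, 17, 16, 11, 2 → queue [14, 18, 17, 16, 11, 2]
Visit 14; enqueue 15, 10 → queue [18, 17, 16, 11, 2, 15, 10]
Visit 18; enqueue 13, 12, 9, 4 → queue [17, 16, 11, 2, 15, 10, 13, 12, 9, 4]
Visit 17; enqueue 7 → queue [16, 11, 2, 15, 10, 13, 12, 9, 4, 7]
Visit 16 → queue [11, 2, 15, 10, 13, 12, 9, 4, 7]
Visit 11 → queue [2, 15, 10, 13, 12, 9, 4, 7]
Visit 2; enqueue 5, 3 → queue [15, 10, 13, 12, 9, 4, 7, 5, 3]
Visit 15 → queue [10, 13, 12, 9, 4, 7, 5, 3]
Visit 10 → queue [13, 12, 9, 4, 7, 5, 3]
Visit 13 → queue [12, 9, 4, 7, 5, 3]
Visit 12 → queue [9, 4, 7, 5, 3]
Visit 9 → queue [4, 7, 5, 3]
Visit 4 → queue [7, 5, 3]
Visit 7 → queue [5, 3]
Visit 5 → queue [3]
Visit 3 → queue []

Visit order: 8, 6, 1, 14, 18, 17, 16, 11, 2, 15, 10, 13, 12, 9, 4, 7, 5, 3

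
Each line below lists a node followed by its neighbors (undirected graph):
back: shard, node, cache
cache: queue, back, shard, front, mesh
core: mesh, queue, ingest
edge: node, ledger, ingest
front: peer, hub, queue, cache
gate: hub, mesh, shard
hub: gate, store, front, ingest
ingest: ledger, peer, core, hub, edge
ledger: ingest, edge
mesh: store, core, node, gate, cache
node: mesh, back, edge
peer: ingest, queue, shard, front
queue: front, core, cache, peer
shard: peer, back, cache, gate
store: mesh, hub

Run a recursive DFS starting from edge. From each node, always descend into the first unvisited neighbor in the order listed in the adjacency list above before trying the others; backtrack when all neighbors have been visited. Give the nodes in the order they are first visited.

Visit edge
edge → node
node → mesh
mesh → store
store → hub
hub → gate
gate → shard
shard → peer
peer → ingest
ingest → ledger
ingest → core
core → queue
queue → front
front → cache
cache → back

edge -> node -> mesh -> store -> hub -> gate -> shard -> peer -> ingest -> ledger -> core -> queue -> front -> cache -> back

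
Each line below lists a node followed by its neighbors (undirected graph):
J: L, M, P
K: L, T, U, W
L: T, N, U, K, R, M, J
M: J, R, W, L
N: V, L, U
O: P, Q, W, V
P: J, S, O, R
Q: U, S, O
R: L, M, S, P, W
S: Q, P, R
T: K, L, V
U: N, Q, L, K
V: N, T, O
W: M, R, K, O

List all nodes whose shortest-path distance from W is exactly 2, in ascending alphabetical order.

Level 0: W
Level 1: K, M, O, R
Level 2: J, L, P, Q, S, T, U, V
Level 3: N

J, L, P, Q, S, T, U, V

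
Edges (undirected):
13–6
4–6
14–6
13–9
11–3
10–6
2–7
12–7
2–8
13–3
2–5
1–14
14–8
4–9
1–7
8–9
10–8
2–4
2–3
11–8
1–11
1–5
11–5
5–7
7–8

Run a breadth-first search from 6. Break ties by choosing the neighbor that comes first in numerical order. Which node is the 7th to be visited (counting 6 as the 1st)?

9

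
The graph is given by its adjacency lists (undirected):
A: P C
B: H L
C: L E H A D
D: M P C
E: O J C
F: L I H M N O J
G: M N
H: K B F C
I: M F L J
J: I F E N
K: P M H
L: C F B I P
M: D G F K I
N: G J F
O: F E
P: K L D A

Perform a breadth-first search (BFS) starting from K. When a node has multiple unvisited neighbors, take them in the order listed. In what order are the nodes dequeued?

K → P → M → H → L → D → A → G → F → I → B → C → N → O → J → E

Visit K; enqueue P, M, H → queue [P, M, H]
Visit P; enqueue L, D, A → queue [M, H, L, D, A]
Visit M; enqueue G, F, I → queue [H, L, D, A, G, F, I]
Visit H; enqueue B, C → queue [L, D, A, G, F, I, B, C]
Visit L → queue [D, A, G, F, I, B, C]
Visit D → queue [A, G, F, I, B, C]
Visit A → queue [G, F, I, B, C]
Visit G; enqueue N → queue [F, I, B, C, N]
Visit F; enqueue O, J → queue [I, B, C, N, O, J]
Visit I → queue [B, C, N, O, J]
Visit B → queue [C, N, O, J]
Visit C; enqueue E → queue [N, O, J, E]
Visit N → queue [O, J, E]
Visit O → queue [J, E]
Visit J → queue [E]
Visit E → queue []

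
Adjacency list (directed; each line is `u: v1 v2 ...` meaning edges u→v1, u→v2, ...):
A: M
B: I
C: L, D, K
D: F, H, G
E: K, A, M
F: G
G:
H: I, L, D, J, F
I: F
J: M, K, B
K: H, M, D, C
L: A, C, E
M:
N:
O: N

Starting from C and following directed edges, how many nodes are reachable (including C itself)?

BFS from C visits: C, L, K, D, E, A, M, H, G, F, J, I, B
Reachable nodes: 13 of 15 total.

13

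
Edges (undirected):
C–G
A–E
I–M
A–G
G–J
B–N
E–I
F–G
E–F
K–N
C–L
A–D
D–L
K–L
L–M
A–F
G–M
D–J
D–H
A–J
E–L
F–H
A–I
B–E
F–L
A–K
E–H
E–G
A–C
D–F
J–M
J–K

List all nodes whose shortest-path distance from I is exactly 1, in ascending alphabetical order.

Level 0: I
Level 1: A, E, M
Level 2: B, C, D, F, G, H, J, K, L
Level 3: N

A, E, M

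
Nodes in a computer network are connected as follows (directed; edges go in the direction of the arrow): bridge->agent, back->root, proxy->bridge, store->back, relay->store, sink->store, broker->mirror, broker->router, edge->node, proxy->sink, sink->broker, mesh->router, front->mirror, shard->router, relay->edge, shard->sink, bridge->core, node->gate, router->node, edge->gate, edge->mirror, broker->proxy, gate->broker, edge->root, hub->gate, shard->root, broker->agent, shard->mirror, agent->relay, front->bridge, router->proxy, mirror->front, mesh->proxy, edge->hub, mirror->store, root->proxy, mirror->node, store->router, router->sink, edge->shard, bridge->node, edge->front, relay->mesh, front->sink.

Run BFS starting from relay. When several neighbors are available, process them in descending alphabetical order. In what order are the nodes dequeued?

Visit relay; enqueue store, mesh, edge → queue [store, mesh, edge]
Visit store; enqueue router, back → queue [mesh, edge, router, back]
Visit mesh; enqueue proxy → queue [edge, router, back, proxy]
Visit edge; enqueue shard, root, node, mirror, hub, gate, front → queue [router, back, proxy, shard, root, node, mirror, hub, gate, front]
Visit router; enqueue sink → queue [back, proxy, shard, root, node, mirror, hub, gate, front, sink]
Visit back → queue [proxy, shard, root, node, mirror, hub, gate, front, sink]
Visit proxy; enqueue bridge → queue [shard, root, node, mirror, hub, gate, front, sink, bridge]
Visit shard → queue [root, node, mirror, hub, gate, front, sink, bridge]
Visit root → queue [node, mirror, hub, gate, front, sink, bridge]
Visit node → queue [mirror, hub, gate, front, sink, bridge]
Visit mirror → queue [hub, gate, front, sink, bridge]
Visit hub → queue [gate, front, sink, bridge]
Visit gate; enqueue broker → queue [front, sink, bridge, broker]
Visit front → queue [sink, bridge, broker]
Visit sink → queue [bridge, broker]
Visit bridge; enqueue core, agent → queue [broker, core, agent]
Visit broker → queue [core, agent]
Visit core → queue [agent]
Visit agent → queue []

relay → store → mesh → edge → router → back → proxy → shard → root → node → mirror → hub → gate → front → sink → bridge → broker → core → agent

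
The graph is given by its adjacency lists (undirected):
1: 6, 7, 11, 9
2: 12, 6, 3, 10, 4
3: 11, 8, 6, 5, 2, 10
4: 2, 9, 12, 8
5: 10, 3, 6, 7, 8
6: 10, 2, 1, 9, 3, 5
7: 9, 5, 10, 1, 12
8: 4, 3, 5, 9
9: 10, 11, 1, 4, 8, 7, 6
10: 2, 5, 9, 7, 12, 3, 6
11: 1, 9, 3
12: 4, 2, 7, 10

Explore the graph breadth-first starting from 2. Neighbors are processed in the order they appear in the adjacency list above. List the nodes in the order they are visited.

Visit 2; enqueue 12, 6, 3, 10, 4 → queue [12, 6, 3, 10, 4]
Visit 12; enqueue 7 → queue [6, 3, 10, 4, 7]
Visit 6; enqueue 1, 9, 5 → queue [3, 10, 4, 7, 1, 9, 5]
Visit 3; enqueue 11, 8 → queue [10, 4, 7, 1, 9, 5, 11, 8]
Visit 10 → queue [4, 7, 1, 9, 5, 11, 8]
Visit 4 → queue [7, 1, 9, 5, 11, 8]
Visit 7 → queue [1, 9, 5, 11, 8]
Visit 1 → queue [9, 5, 11, 8]
Visit 9 → queue [5, 11, 8]
Visit 5 → queue [11, 8]
Visit 11 → queue [8]
Visit 8 → queue []

2 → 12 → 6 → 3 → 10 → 4 → 7 → 1 → 9 → 5 → 11 → 8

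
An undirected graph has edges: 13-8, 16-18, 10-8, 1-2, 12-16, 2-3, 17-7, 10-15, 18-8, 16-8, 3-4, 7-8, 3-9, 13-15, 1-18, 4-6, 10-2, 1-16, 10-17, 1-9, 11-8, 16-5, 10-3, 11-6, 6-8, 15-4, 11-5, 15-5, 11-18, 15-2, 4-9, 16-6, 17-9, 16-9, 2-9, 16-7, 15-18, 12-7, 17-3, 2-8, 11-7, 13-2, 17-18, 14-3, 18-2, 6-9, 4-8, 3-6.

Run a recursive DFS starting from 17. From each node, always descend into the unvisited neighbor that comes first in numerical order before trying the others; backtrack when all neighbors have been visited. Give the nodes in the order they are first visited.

Visit 17
17 → 3
3 → 2
2 → 1
1 → 9
9 → 4
4 → 6
6 → 8
8 → 7
7 → 11
11 → 5
5 → 15
15 → 10
15 → 13
15 → 18
18 → 16
16 → 12
3 → 14

17 -> 3 -> 2 -> 1 -> 9 -> 4 -> 6 -> 8 -> 7 -> 11 -> 5 -> 15 -> 10 -> 13 -> 18 -> 16 -> 12 -> 14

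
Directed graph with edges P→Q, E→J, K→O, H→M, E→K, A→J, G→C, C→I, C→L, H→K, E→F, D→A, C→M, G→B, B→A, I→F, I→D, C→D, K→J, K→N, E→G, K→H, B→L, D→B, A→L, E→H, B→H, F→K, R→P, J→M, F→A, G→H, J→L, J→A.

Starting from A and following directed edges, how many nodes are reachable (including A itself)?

4

BFS from A visits: A, L, J, M
Reachable nodes: 4 of 18 total.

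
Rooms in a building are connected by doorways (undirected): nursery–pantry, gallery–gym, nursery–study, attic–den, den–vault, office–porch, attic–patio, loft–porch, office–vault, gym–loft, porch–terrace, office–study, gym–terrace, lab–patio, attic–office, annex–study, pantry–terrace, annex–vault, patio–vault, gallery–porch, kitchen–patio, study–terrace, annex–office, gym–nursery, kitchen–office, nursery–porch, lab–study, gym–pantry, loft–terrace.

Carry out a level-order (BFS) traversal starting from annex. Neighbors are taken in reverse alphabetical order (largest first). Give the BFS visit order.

Visit annex; enqueue vault, study, office → queue [vault, study, office]
Visit vault; enqueue patio, den → queue [study, office, patio, den]
Visit study; enqueue terrace, nursery, lab → queue [office, patio, den, terrace, nursery, lab]
Visit office; enqueue porch, kitchen, attic → queue [patio, den, terrace, nursery, lab, porch, kitchen, attic]
Visit patio → queue [den, terrace, nursery, lab, porch, kitchen, attic]
Visit den → queue [terrace, nursery, lab, porch, kitchen, attic]
Visit terrace; enqueue pantry, loft, gym → queue [nursery, lab, porch, kitchen, attic, pantry, loft, gym]
Visit nursery → queue [lab, porch, kitchen, attic, pantry, loft, gym]
Visit lab → queue [porch, kitchen, attic, pantry, loft, gym]
Visit porch; enqueue gallery → queue [kitchen, attic, pantry, loft, gym, gallery]
Visit kitchen → queue [attic, pantry, loft, gym, gallery]
Visit attic → queue [pantry, loft, gym, gallery]
Visit pantry → queue [loft, gym, gallery]
Visit loft → queue [gym, gallery]
Visit gym → queue [gallery]
Visit gallery → queue []

annex, vault, study, office, patio, den, terrace, nursery, lab, porch, kitchen, attic, pantry, loft, gym, gallery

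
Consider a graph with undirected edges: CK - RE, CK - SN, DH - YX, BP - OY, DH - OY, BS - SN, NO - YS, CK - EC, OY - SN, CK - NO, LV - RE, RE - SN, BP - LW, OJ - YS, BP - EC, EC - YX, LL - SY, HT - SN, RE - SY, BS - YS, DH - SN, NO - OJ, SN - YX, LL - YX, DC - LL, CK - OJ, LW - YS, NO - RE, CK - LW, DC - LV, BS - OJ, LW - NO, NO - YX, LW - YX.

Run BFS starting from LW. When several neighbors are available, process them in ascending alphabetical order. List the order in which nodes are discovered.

LW → BP → CK → NO → YS → YX → EC → OY → OJ → RE → SN → BS → DH → LL → LV → SY → HT → DC

Visit LW; enqueue BP, CK, NO, YS, YX → queue [BP, CK, NO, YS, YX]
Visit BP; enqueue EC, OY → queue [CK, NO, YS, YX, EC, OY]
Visit CK; enqueue OJ, RE, SN → queue [NO, YS, YX, EC, OY, OJ, RE, SN]
Visit NO → queue [YS, YX, EC, OY, OJ, RE, SN]
Visit YS; enqueue BS → queue [YX, EC, OY, OJ, RE, SN, BS]
Visit YX; enqueue DH, LL → queue [EC, OY, OJ, RE, SN, BS, DH, LL]
Visit EC → queue [OY, OJ, RE, SN, BS, DH, LL]
Visit OY → queue [OJ, RE, SN, BS, DH, LL]
Visit OJ → queue [RE, SN, BS, DH, LL]
Visit RE; enqueue LV, SY → queue [SN, BS, DH, LL, LV, SY]
Visit SN; enqueue HT → queue [BS, DH, LL, LV, SY, HT]
Visit BS → queue [DH, LL, LV, SY, HT]
Visit DH → queue [LL, LV, SY, HT]
Visit LL; enqueue DC → queue [LV, SY, HT, DC]
Visit LV → queue [SY, HT, DC]
Visit SY → queue [HT, DC]
Visit HT → queue [DC]
Visit DC → queue []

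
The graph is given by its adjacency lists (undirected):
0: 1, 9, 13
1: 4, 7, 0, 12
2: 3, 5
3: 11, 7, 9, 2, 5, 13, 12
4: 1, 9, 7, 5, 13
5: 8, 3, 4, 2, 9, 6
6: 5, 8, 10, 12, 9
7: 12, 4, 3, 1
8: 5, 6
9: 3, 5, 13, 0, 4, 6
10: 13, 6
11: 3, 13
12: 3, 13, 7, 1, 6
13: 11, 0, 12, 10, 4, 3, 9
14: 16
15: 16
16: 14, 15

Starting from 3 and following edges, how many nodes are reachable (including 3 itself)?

BFS from 3 visits: 3, 2, 5, 7, 9, 11, 12, 13, 4, 6, 8, 1, 0, 10
Reachable nodes: 14 of 17 total.

14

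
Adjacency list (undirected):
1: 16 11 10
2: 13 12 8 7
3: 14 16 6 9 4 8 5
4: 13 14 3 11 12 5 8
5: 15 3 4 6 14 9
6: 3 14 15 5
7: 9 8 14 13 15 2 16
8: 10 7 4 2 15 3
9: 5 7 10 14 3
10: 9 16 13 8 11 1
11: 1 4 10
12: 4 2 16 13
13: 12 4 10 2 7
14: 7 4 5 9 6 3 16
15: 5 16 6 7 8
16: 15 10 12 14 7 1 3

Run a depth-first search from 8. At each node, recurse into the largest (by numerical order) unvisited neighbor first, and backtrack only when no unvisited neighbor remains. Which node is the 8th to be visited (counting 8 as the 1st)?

12

Visit 8
8 → 15
15 → 16
16 → 14
14 → 9
9 → 10
10 → 13
13 → 12
12 → 4
4 → 11
11 → 1
4 → 5
5 → 6
6 → 3
12 → 2
2 → 7

Visit order: 8, 15, 16, 14, 9, 10, 13, 12, 4, 11, 1, 5, 6, 3, 2, 7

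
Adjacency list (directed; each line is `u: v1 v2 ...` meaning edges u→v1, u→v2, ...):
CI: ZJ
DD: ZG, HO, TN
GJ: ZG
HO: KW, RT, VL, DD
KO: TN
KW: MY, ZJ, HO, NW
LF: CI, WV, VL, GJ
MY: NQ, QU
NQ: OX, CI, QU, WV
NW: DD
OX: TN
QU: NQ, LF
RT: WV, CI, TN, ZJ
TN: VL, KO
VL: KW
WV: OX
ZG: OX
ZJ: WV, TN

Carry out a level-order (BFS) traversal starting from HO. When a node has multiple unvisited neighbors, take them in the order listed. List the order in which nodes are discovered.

Visit HO; enqueue KW, RT, VL, DD → queue [KW, RT, VL, DD]
Visit KW; enqueue MY, ZJ, NW → queue [RT, VL, DD, MY, ZJ, NW]
Visit RT; enqueue WV, CI, TN → queue [VL, DD, MY, ZJ, NW, WV, CI, TN]
Visit VL → queue [DD, MY, ZJ, NW, WV, CI, TN]
Visit DD; enqueue ZG → queue [MY, ZJ, NW, WV, CI, TN, ZG]
Visit MY; enqueue NQ, QU → queue [ZJ, NW, WV, CI, TN, ZG, NQ, QU]
Visit ZJ → queue [NW, WV, CI, TN, ZG, NQ, QU]
Visit NW → queue [WV, CI, TN, ZG, NQ, QU]
Visit WV; enqueue OX → queue [CI, TN, ZG, NQ, QU, OX]
Visit CI → queue [TN, ZG, NQ, QU, OX]
Visit TN; enqueue KO → queue [ZG, NQ, QU, OX, KO]
Visit ZG → queue [NQ, QU, OX, KO]
Visit NQ → queue [QU, OX, KO]
Visit QU; enqueue LF → queue [OX, KO, LF]
Visit OX → queue [KO, LF]
Visit KO → queue [LF]
Visit LF; enqueue GJ → queue [GJ]
Visit GJ → queue []

HO, KW, RT, VL, DD, MY, ZJ, NW, WV, CI, TN, ZG, NQ, QU, OX, KO, LF, GJ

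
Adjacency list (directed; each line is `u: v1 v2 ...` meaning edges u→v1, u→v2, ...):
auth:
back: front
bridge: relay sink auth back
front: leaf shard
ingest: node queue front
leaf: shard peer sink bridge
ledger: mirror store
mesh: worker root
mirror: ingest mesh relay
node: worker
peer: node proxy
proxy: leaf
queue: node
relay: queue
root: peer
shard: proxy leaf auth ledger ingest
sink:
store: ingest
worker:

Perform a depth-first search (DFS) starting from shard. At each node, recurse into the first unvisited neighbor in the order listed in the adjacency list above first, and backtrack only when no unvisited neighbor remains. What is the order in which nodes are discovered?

shard, proxy, leaf, peer, node, worker, sink, bridge, relay, queue, auth, back, front, ledger, mirror, ingest, mesh, root, store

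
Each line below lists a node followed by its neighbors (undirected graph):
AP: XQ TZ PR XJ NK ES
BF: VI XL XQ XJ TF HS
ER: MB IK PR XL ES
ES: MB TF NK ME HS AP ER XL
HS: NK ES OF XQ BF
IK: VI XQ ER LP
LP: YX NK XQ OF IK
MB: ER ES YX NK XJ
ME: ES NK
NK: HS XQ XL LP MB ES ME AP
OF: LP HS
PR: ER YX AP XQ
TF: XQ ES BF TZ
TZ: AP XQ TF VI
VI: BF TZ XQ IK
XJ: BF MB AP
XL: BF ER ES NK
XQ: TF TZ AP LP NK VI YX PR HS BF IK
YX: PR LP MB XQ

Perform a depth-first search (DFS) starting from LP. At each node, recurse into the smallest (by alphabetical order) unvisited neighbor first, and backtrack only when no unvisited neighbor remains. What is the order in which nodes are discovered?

LP, IK, ER, ES, AP, NK, HS, BF, TF, TZ, VI, XQ, PR, YX, MB, XJ, XL, OF, ME

Visit LP
LP → IK
IK → ER
ER → ES
ES → AP
AP → NK
NK → HS
HS → BF
BF → TF
TF → TZ
TZ → VI
VI → XQ
XQ → PR
PR → YX
YX → MB
MB → XJ
BF → XL
HS → OF
NK → ME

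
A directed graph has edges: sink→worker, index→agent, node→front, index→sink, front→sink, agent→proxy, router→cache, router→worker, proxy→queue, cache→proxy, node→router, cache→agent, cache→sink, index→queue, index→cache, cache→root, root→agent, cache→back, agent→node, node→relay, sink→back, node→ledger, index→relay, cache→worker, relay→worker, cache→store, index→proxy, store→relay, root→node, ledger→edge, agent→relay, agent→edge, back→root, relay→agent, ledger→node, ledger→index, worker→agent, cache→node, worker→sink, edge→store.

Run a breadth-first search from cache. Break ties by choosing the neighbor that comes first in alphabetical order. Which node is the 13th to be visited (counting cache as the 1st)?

ledger

Visit cache; enqueue agent, back, node, proxy, root, sink, store, worker → queue [agent, back, node, proxy, root, sink, store, worker]
Visit agent; enqueue edge, relay → queue [back, node, proxy, root, sink, store, worker, edge, relay]
Visit back → queue [node, proxy, root, sink, store, worker, edge, relay]
Visit node; enqueue front, ledger, router → queue [proxy, root, sink, store, worker, edge, relay, front, ledger, router]
Visit proxy; enqueue queue → queue [root, sink, store, worker, edge, relay, front, ledger, router, queue]
Visit root → queue [sink, store, worker, edge, relay, front, ledger, router, queue]
Visit sink → queue [store, worker, edge, relay, front, ledger, router, queue]
Visit store → queue [worker, edge, relay, front, ledger, router, queue]
Visit worker → queue [edge, relay, front, ledger, router, queue]
Visit edge → queue [relay, front, ledger, router, queue]
Visit relay → queue [front, ledger, router, queue]
Visit front → queue [ledger, router, queue]
Visit ledger; enqueue index → queue [router, queue, index]
Visit router → queue [queue, index]
Visit queue → queue [index]
Visit index → queue []

Visit order: cache, agent, back, node, proxy, root, sink, store, worker, edge, relay, front, ledger, router, queue, index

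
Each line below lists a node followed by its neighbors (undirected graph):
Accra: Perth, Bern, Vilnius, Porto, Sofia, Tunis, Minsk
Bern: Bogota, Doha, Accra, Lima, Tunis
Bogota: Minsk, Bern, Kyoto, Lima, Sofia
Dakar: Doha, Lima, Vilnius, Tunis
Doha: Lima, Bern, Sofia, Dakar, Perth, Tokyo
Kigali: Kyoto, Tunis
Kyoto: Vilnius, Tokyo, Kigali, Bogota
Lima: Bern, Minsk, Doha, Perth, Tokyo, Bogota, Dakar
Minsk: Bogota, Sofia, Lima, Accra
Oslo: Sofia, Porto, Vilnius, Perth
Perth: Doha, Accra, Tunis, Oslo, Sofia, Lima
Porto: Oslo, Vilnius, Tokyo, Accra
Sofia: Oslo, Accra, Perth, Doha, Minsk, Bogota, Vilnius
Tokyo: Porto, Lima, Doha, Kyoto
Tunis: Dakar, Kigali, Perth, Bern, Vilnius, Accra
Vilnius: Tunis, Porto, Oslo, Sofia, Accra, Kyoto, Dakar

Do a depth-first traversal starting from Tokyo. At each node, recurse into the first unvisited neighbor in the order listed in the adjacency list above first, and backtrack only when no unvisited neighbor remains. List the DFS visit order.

Visit Tokyo
Tokyo → Porto
Porto → Oslo
Oslo → Sofia
Sofia → Accra
Accra → Perth
Perth → Doha
Doha → Lima
Lima → Bern
Bern → Bogota
Bogota → Minsk
Bogota → Kyoto
Kyoto → Vilnius
Vilnius → Tunis
Tunis → Dakar
Tunis → Kigali

Tokyo -> Porto -> Oslo -> Sofia -> Accra -> Perth -> Doha -> Lima -> Bern -> Bogota -> Minsk -> Kyoto -> Vilnius -> Tunis -> Dakar -> Kigali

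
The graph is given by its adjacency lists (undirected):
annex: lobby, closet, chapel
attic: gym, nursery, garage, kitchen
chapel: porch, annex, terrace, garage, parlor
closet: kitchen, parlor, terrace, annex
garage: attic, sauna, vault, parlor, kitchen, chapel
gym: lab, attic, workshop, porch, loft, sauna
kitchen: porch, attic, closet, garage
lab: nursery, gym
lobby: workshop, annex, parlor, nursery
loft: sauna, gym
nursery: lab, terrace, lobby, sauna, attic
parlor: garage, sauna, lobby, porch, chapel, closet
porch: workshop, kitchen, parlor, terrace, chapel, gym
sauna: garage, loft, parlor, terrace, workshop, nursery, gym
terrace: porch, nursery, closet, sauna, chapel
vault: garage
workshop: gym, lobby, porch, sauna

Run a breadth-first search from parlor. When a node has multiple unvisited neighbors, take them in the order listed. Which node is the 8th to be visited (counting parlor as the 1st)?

attic

Visit parlor; enqueue garage, sauna, lobby, porch, chapel, closet → queue [garage, sauna, lobby, porch, chapel, closet]
Visit garage; enqueue attic, vault, kitchen → queue [sauna, lobby, porch, chapel, closet, attic, vault, kitchen]
Visit sauna; enqueue loft, terrace, workshop, nursery, gym → queue [lobby, porch, chapel, closet, attic, vault, kitchen, loft, terrace, workshop, nursery, gym]
Visit lobby; enqueue annex → queue [porch, chapel, closet, attic, vault, kitchen, loft, terrace, workshop, nursery, gym, annex]
Visit porch → queue [chapel, closet, attic, vault, kitchen, loft, terrace, workshop, nursery, gym, annex]
Visit chapel → queue [closet, attic, vault, kitchen, loft, terrace, workshop, nursery, gym, annex]
Visit closet → queue [attic, vault, kitchen, loft, terrace, workshop, nursery, gym, annex]
Visit attic → queue [vault, kitchen, loft, terrace, workshop, nursery, gym, annex]
Visit vault → queue [kitchen, loft, terrace, workshop, nursery, gym, annex]
Visit kitchen → queue [loft, terrace, workshop, nursery, gym, annex]
Visit loft → queue [terrace, workshop, nursery, gym, annex]
Visit terrace → queue [workshop, nursery, gym, annex]
Visit workshop → queue [nursery, gym, annex]
Visit nursery; enqueue lab → queue [gym, annex, lab]
Visit gym → queue [annex, lab]
Visit annex → queue [lab]
Visit lab → queue []

Visit order: parlor, garage, sauna, lobby, porch, chapel, closet, attic, vault, kitchen, loft, terrace, workshop, nursery, gym, annex, lab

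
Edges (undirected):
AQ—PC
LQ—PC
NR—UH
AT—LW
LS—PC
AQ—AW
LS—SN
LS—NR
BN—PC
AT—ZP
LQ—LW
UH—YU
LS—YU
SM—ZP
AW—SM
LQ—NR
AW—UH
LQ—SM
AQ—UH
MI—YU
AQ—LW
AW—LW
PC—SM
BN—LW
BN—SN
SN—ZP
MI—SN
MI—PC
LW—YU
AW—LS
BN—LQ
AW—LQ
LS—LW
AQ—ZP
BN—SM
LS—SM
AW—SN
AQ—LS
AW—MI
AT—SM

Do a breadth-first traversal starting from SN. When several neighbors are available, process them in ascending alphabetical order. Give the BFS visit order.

SN, AW, BN, LS, MI, ZP, AQ, LQ, LW, SM, UH, PC, NR, YU, AT

Visit SN; enqueue AW, BN, LS, MI, ZP → queue [AW, BN, LS, MI, ZP]
Visit AW; enqueue AQ, LQ, LW, SM, UH → queue [BN, LS, MI, ZP, AQ, LQ, LW, SM, UH]
Visit BN; enqueue PC → queue [LS, MI, ZP, AQ, LQ, LW, SM, UH, PC]
Visit LS; enqueue NR, YU → queue [MI, ZP, AQ, LQ, LW, SM, UH, PC, NR, YU]
Visit MI → queue [ZP, AQ, LQ, LW, SM, UH, PC, NR, YU]
Visit ZP; enqueue AT → queue [AQ, LQ, LW, SM, UH, PC, NR, YU, AT]
Visit AQ → queue [LQ, LW, SM, UH, PC, NR, YU, AT]
Visit LQ → queue [LW, SM, UH, PC, NR, YU, AT]
Visit LW → queue [SM, UH, PC, NR, YU, AT]
Visit SM → queue [UH, PC, NR, YU, AT]
Visit UH → queue [PC, NR, YU, AT]
Visit PC → queue [NR, YU, AT]
Visit NR → queue [YU, AT]
Visit YU → queue [AT]
Visit AT → queue []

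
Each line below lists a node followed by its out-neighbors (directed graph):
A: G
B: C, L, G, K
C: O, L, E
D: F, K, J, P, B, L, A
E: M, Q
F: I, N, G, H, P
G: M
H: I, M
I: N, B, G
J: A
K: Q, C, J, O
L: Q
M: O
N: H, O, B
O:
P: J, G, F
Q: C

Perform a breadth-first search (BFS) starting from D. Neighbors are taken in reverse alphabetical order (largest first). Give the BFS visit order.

D -> P -> L -> K -> J -> F -> B -> A -> G -> Q -> O -> C -> N -> I -> H -> M -> E

Visit D; enqueue P, L, K, J, F, B, A → queue [P, L, K, J, F, B, A]
Visit P; enqueue G → queue [L, K, J, F, B, A, G]
Visit L; enqueue Q → queue [K, J, F, B, A, G, Q]
Visit K; enqueue O, C → queue [J, F, B, A, G, Q, O, C]
Visit J → queue [F, B, A, G, Q, O, C]
Visit F; enqueue N, I, H → queue [B, A, G, Q, O, C, N, I, H]
Visit B → queue [A, G, Q, O, C, N, I, H]
Visit A → queue [G, Q, O, C, N, I, H]
Visit G; enqueue M → queue [Q, O, C, N, I, H, M]
Visit Q → queue [O, C, N, I, H, M]
Visit O → queue [C, N, I, H, M]
Visit C; enqueue E → queue [N, I, H, M, E]
Visit N → queue [I, H, M, E]
Visit I → queue [H, M, E]
Visit H → queue [M, E]
Visit M → queue [E]
Visit E → queue []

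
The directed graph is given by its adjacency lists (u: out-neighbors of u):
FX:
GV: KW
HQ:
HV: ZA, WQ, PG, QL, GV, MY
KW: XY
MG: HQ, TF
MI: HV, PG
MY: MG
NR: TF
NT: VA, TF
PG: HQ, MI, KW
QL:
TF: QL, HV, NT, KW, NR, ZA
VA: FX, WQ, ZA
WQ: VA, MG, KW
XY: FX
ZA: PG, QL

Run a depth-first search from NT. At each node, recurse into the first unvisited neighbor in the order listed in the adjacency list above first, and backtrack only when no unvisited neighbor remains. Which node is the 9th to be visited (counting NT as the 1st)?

Visit NT
NT → VA
VA → FX
VA → WQ
WQ → MG
MG → HQ
MG → TF
TF → QL
TF → HV
HV → ZA
ZA → PG
PG → MI
PG → KW
KW → XY
HV → GV
HV → MY
TF → NR

Visit order: NT, VA, FX, WQ, MG, HQ, TF, QL, HV, ZA, PG, MI, KW, XY, GV, MY, NR

HV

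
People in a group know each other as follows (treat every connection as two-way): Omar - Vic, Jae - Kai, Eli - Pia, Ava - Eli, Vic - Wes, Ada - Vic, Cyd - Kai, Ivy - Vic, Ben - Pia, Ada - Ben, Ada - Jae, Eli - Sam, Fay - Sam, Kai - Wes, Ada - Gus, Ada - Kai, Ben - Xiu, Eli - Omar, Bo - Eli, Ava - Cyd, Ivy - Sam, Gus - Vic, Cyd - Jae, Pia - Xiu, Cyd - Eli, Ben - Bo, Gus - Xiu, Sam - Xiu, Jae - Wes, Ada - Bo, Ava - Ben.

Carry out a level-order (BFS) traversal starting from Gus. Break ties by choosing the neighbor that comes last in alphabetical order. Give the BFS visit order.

Visit Gus; enqueue Xiu, Vic, Ada → queue [Xiu, Vic, Ada]
Visit Xiu; enqueue Sam, Pia, Ben → queue [Vic, Ada, Sam, Pia, Ben]
Visit Vic; enqueue Wes, Omar, Ivy → queue [Ada, Sam, Pia, Ben, Wes, Omar, Ivy]
Visit Ada; enqueue Kai, Jae, Bo → queue [Sam, Pia, Ben, Wes, Omar, Ivy, Kai, Jae, Bo]
Visit Sam; enqueue Fay, Eli → queue [Pia, Ben, Wes, Omar, Ivy, Kai, Jae, Bo, Fay, Eli]
Visit Pia → queue [Ben, Wes, Omar, Ivy, Kai, Jae, Bo, Fay, Eli]
Visit Ben; enqueue Ava → queue [Wes, Omar, Ivy, Kai, Jae, Bo, Fay, Eli, Ava]
Visit Wes → queue [Omar, Ivy, Kai, Jae, Bo, Fay, Eli, Ava]
Visit Omar → queue [Ivy, Kai, Jae, Bo, Fay, Eli, Ava]
Visit Ivy → queue [Kai, Jae, Bo, Fay, Eli, Ava]
Visit Kai; enqueue Cyd → queue [Jae, Bo, Fay, Eli, Ava, Cyd]
Visit Jae → queue [Bo, Fay, Eli, Ava, Cyd]
Visit Bo → queue [Fay, Eli, Ava, Cyd]
Visit Fay → queue [Eli, Ava, Cyd]
Visit Eli → queue [Ava, Cyd]
Visit Ava → queue [Cyd]
Visit Cyd → queue []

Gus → Xiu → Vic → Ada → Sam → Pia → Ben → Wes → Omar → Ivy → Kai → Jae → Bo → Fay → Eli → Ava → Cyd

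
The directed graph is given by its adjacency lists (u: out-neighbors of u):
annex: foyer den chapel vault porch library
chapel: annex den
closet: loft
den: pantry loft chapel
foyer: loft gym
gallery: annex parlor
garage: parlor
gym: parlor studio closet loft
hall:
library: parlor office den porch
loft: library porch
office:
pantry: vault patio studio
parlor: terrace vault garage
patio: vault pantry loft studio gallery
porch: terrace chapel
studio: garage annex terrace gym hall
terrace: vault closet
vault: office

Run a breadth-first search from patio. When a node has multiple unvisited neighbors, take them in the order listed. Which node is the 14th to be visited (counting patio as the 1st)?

hall

Visit patio; enqueue vault, pantry, loft, studio, gallery → queue [vault, pantry, loft, studio, gallery]
Visit vault; enqueue office → queue [pantry, loft, studio, gallery, office]
Visit pantry → queue [loft, studio, gallery, office]
Visit loft; enqueue library, porch → queue [studio, gallery, office, library, porch]
Visit studio; enqueue garage, annex, terrace, gym, hall → queue [gallery, office, library, porch, garage, annex, terrace, gym, hall]
Visit gallery; enqueue parlor → queue [office, library, porch, garage, annex, terrace, gym, hall, parlor]
Visit office → queue [library, porch, garage, annex, terrace, gym, hall, parlor]
Visit library; enqueue den → queue [porch, garage, annex, terrace, gym, hall, parlor, den]
Visit porch; enqueue chapel → queue [garage, annex, terrace, gym, hall, parlor, den, chapel]
Visit garage → queue [annex, terrace, gym, hall, parlor, den, chapel]
Visit annex; enqueue foyer → queue [terrace, gym, hall, parlor, den, chapel, foyer]
Visit terrace; enqueue closet → queue [gym, hall, parlor, den, chapel, foyer, closet]
Visit gym → queue [hall, parlor, den, chapel, foyer, closet]
Visit hall → queue [parlor, den, chapel, foyer, closet]
Visit parlor → queue [den, chapel, foyer, closet]
Visit den → queue [chapel, foyer, closet]
Visit chapel → queue [foyer, closet]
Visit foyer → queue [closet]
Visit closet → queue []

Visit order: patio, vault, pantry, loft, studio, gallery, office, library, porch, garage, annex, terrace, gym, hall, parlor, den, chapel, foyer, closet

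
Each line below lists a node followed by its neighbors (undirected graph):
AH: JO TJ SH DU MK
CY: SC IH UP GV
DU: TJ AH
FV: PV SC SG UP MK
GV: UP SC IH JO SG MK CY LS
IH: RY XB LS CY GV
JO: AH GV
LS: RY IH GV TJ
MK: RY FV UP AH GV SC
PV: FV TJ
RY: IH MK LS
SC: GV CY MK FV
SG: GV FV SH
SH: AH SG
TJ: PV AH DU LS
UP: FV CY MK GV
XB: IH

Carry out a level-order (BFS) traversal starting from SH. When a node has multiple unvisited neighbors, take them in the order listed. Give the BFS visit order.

Visit SH; enqueue AH, SG → queue [AH, SG]
Visit AH; enqueue JO, TJ, DU, MK → queue [SG, JO, TJ, DU, MK]
Visit SG; enqueue GV, FV → queue [JO, TJ, DU, MK, GV, FV]
Visit JO → queue [TJ, DU, MK, GV, FV]
Visit TJ; enqueue PV, LS → queue [DU, MK, GV, FV, PV, LS]
Visit DU → queue [MK, GV, FV, PV, LS]
Visit MK; enqueue RY, UP, SC → queue [GV, FV, PV, LS, RY, UP, SC]
Visit GV; enqueue IH, CY → queue [FV, PV, LS, RY, UP, SC, IH, CY]
Visit FV → queue [PV, LS, RY, UP, SC, IH, CY]
Visit PV → queue [LS, RY, UP, SC, IH, CY]
Visit LS → queue [RY, UP, SC, IH, CY]
Visit RY → queue [UP, SC, IH, CY]
Visit UP → queue [SC, IH, CY]
Visit SC → queue [IH, CY]
Visit IH; enqueue XB → queue [CY, XB]
Visit CY → queue [XB]
Visit XB → queue []

SH -> AH -> SG -> JO -> TJ -> DU -> MK -> GV -> FV -> PV -> LS -> RY -> UP -> SC -> IH -> CY -> XB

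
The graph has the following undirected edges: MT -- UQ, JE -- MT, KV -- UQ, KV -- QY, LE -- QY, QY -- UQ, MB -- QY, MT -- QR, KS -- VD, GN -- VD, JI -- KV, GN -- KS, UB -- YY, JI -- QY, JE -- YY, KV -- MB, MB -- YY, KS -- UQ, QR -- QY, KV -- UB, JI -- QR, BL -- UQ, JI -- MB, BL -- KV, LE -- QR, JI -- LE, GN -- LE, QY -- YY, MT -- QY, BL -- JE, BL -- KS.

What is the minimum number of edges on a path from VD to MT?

3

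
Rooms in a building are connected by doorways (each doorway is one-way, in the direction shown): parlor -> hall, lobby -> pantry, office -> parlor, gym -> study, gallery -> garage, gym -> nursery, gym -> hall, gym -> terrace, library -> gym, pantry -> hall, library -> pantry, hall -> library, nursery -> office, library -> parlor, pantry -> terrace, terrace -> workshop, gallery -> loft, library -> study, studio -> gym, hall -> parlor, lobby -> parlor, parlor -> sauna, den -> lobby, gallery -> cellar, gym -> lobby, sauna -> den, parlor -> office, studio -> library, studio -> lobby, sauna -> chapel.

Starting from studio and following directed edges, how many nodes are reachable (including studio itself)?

BFS from studio visits: studio, gym, library, lobby, hall, nursery, study, terrace, pantry, parlor, office, workshop, sauna, chapel, den
Reachable nodes: 15 of 19 total.

15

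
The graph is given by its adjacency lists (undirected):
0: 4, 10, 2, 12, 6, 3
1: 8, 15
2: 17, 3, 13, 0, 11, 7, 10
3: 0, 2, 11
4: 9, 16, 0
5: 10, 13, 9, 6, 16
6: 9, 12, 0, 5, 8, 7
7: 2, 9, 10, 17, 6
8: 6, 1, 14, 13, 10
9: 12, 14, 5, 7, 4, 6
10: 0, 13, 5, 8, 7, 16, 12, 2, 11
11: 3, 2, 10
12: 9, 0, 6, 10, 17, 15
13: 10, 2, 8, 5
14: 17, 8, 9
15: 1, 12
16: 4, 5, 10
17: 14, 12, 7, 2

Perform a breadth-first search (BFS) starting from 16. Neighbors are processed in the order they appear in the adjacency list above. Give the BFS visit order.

Visit 16; enqueue 4, 5, 10 → queue [4, 5, 10]
Visit 4; enqueue 9, 0 → queue [5, 10, 9, 0]
Visit 5; enqueue 13, 6 → queue [10, 9, 0, 13, 6]
Visit 10; enqueue 8, 7, 12, 2, 11 → queue [9, 0, 13, 6, 8, 7, 12, 2, 11]
Visit 9; enqueue 14 → queue [0, 13, 6, 8, 7, 12, 2, 11, 14]
Visit 0; enqueue 3 → queue [13, 6, 8, 7, 12, 2, 11, 14, 3]
Visit 13 → queue [6, 8, 7, 12, 2, 11, 14, 3]
Visit 6 → queue [8, 7, 12, 2, 11, 14, 3]
Visit 8; enqueue 1 → queue [7, 12, 2, 11, 14, 3, 1]
Visit 7; enqueue 17 → queue [12, 2, 11, 14, 3, 1, 17]
Visit 12; enqueue 15 → queue [2, 11, 14, 3, 1, 17, 15]
Visit 2 → queue [11, 14, 3, 1, 17, 15]
Visit 11 → queue [14, 3, 1, 17, 15]
Visit 14 → queue [3, 1, 17, 15]
Visit 3 → queue [1, 17, 15]
Visit 1 → queue [17, 15]
Visit 17 → queue [15]
Visit 15 → queue []

16 → 4 → 5 → 10 → 9 → 0 → 13 → 6 → 8 → 7 → 12 → 2 → 11 → 14 → 3 → 1 → 17 → 15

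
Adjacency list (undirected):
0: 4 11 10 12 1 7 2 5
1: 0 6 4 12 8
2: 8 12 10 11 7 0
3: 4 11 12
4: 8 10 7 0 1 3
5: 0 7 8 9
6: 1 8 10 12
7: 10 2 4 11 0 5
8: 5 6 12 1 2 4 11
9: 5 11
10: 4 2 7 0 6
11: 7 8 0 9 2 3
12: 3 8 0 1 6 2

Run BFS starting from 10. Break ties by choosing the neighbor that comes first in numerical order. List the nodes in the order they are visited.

Visit 10; enqueue 0, 2, 4, 6, 7 → queue [0, 2, 4, 6, 7]
Visit 0; enqueue 1, 5, 11, 12 → queue [2, 4, 6, 7, 1, 5, 11, 12]
Visit 2; enqueue 8 → queue [4, 6, 7, 1, 5, 11, 12, 8]
Visit 4; enqueue 3 → queue [6, 7, 1, 5, 11, 12, 8, 3]
Visit 6 → queue [7, 1, 5, 11, 12, 8, 3]
Visit 7 → queue [1, 5, 11, 12, 8, 3]
Visit 1 → queue [5, 11, 12, 8, 3]
Visit 5; enqueue 9 → queue [11, 12, 8, 3, 9]
Visit 11 → queue [12, 8, 3, 9]
Visit 12 → queue [8, 3, 9]
Visit 8 → queue [3, 9]
Visit 3 → queue [9]
Visit 9 → queue []

10 → 0 → 2 → 4 → 6 → 7 → 1 → 5 → 11 → 12 → 8 → 3 → 9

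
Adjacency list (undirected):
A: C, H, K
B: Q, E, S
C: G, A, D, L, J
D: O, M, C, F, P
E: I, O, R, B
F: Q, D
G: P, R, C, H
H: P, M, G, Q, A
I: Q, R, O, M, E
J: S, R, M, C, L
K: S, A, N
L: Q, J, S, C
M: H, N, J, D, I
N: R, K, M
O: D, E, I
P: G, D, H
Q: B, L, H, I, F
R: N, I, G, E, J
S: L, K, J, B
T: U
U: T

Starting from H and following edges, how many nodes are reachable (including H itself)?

BFS from H visits: H, P, M, G, Q, A, D, N, J, I, R, C, B, L, F, K, O, S, E
Reachable nodes: 19 of 21 total.

19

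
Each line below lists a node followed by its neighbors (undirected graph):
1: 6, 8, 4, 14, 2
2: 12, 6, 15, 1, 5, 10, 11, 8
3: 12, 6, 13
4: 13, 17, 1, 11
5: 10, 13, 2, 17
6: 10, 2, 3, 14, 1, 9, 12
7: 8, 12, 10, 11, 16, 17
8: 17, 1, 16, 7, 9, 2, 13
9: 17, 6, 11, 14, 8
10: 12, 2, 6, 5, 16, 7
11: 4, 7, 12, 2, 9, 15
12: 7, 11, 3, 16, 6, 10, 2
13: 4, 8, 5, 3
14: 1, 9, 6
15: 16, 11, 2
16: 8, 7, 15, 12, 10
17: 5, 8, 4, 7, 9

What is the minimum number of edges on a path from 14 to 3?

2

Level 0: 14
Level 1: 1, 6, 9
Level 2: 2, 3, 4, 8, 10, 11, 12, 17
Level 3: 5, 7, 13, 15, 16
3 first appears at level 2.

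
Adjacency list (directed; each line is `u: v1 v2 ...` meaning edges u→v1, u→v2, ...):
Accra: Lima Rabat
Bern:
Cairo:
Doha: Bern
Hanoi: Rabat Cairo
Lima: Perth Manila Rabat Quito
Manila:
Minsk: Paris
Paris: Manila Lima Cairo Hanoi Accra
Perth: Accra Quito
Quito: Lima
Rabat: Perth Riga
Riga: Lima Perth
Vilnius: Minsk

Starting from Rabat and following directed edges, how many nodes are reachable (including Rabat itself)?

7

BFS from Rabat visits: Rabat, Riga, Perth, Lima, Quito, Accra, Manila
Reachable nodes: 7 of 14 total.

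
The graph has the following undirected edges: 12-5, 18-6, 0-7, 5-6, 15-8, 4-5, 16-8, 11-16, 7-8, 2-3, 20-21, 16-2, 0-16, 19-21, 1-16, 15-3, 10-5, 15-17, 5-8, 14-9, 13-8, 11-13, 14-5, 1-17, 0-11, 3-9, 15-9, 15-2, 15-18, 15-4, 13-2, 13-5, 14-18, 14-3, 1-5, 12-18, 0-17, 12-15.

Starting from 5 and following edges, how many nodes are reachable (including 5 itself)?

19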